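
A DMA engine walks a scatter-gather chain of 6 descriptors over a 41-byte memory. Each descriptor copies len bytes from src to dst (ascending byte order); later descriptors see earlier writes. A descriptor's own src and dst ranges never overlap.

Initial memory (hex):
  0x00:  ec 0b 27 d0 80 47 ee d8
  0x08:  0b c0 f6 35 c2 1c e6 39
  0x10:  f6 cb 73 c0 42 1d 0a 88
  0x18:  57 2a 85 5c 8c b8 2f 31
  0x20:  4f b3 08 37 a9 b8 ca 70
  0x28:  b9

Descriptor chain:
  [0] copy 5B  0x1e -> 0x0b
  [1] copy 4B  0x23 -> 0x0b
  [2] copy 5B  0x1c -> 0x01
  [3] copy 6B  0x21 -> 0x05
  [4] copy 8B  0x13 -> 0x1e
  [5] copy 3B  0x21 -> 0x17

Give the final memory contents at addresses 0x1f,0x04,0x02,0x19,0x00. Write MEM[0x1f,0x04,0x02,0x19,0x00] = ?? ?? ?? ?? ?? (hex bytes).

D0: mem[0x0b..0x0f] <- [2f 31 4f b3 08]
D1: mem[0x0b..0x0e] <- [37 a9 b8 ca]
D2: mem[0x01..0x05] <- [8c b8 2f 31 4f]
D3: mem[0x05..0x0a] <- [b3 08 37 a9 b8 ca]
D4: mem[0x1e..0x25] <- [c0 42 1d 0a 88 57 2a 85]
D5: mem[0x17..0x19] <- [0a 88 57]
query mem[0x1f]=0x42, mem[0x04]=0x31, mem[0x02]=0xb8, mem[0x19]=0x57, mem[0x00]=0xec

MEM[0x1f,0x04,0x02,0x19,0x00] = 42 31 b8 57 ec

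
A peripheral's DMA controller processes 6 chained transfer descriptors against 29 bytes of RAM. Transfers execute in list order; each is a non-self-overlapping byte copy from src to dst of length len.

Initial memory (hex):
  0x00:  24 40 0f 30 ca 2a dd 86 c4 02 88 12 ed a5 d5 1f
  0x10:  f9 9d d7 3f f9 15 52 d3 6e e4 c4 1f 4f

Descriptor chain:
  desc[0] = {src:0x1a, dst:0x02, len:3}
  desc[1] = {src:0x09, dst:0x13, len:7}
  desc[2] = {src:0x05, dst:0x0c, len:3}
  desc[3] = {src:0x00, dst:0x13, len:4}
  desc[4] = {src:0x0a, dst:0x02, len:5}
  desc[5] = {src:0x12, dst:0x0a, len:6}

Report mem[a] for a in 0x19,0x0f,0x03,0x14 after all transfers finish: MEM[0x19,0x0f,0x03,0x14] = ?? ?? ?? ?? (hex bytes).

MEM[0x19,0x0f,0x03,0x14] = 1f a5 12 40

#0 dst[0x02+3] := {0xc4,0x1f,0x4f}
#1 dst[0x13+7] := {0x02,0x88,0x12,0xed,0xa5,0xd5,0x1f}
#2 dst[0x0c+3] := {0x2a,0xdd,0x86}
#3 dst[0x13+4] := {0x24,0x40,0xc4,0x1f}
#4 dst[0x02+5] := {0x88,0x12,0x2a,0xdd,0x86}
#5 dst[0x0a+6] := {0xd7,0x24,0x40,0xc4,0x1f,0xa5}
query mem[0x19]=0x1f, mem[0x0f]=0xa5, mem[0x03]=0x12, mem[0x14]=0x40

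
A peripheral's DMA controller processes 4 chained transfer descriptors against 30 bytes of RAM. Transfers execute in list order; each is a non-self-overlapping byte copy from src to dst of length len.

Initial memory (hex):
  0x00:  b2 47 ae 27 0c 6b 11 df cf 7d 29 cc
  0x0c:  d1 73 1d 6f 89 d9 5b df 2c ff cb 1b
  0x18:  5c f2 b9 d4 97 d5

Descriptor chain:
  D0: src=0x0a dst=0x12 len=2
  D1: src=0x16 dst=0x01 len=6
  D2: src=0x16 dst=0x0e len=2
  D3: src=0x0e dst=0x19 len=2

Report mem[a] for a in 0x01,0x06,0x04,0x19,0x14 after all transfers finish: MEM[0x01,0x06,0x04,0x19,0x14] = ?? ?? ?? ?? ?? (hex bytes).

MEM[0x01,0x06,0x04,0x19,0x14] = cb d4 f2 cb 2c

D0: mem[0x12..0x13] <- [29 cc]
D1: mem[0x01..0x06] <- [cb 1b 5c f2 b9 d4]
D2: mem[0x0e..0x0f] <- [cb 1b]
D3: mem[0x19..0x1a] <- [cb 1b]
query mem[0x01]=0xcb, mem[0x06]=0xd4, mem[0x04]=0xf2, mem[0x19]=0xcb, mem[0x14]=0x2c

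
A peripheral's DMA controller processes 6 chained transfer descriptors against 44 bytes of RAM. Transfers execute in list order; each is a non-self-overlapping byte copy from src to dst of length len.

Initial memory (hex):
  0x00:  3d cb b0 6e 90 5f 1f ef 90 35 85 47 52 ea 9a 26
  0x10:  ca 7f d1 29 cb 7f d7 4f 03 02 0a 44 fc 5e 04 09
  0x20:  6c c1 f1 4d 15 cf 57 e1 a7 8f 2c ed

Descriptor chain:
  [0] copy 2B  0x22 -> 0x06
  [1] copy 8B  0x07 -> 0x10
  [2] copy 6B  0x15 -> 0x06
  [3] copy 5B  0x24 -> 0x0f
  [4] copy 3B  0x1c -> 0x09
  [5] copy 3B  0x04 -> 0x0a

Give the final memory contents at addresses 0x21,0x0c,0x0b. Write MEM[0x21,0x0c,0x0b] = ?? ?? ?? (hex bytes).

[0] 0x22->0x06 len=2 : f1 4d
[1] 0x07->0x10 len=8 : 4d 90 35 85 47 52 ea 9a
[2] 0x15->0x06 len=6 : 52 ea 9a 03 02 0a
[3] 0x24->0x0f len=5 : 15 cf 57 e1 a7
[4] 0x1c->0x09 len=3 : fc 5e 04
[5] 0x04->0x0a len=3 : 90 5f 52
query mem[0x21]=0xc1, mem[0x0c]=0x52, mem[0x0b]=0x5f

MEM[0x21,0x0c,0x0b] = c1 52 5f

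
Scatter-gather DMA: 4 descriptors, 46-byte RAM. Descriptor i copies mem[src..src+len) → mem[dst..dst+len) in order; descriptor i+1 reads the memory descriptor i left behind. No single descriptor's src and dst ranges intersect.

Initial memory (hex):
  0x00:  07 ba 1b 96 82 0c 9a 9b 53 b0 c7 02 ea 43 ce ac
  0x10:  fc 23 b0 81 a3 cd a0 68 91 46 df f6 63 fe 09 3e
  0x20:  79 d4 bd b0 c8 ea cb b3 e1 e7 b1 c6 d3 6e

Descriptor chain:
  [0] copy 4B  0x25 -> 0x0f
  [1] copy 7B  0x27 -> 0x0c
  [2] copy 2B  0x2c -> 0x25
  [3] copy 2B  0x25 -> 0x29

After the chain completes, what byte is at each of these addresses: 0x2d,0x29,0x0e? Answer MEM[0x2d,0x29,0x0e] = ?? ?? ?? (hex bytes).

MEM[0x2d,0x29,0x0e] = 6e d3 e7

  after D0: wrote 4B at 0x0f = eacbb3e1
  after D1: wrote 7B at 0x0c = b3e1e7b1c6d36e
  after D2: wrote 2B at 0x25 = d36e
  after D3: wrote 2B at 0x29 = d36e
query mem[0x2d]=0x6e, mem[0x29]=0xd3, mem[0x0e]=0xe7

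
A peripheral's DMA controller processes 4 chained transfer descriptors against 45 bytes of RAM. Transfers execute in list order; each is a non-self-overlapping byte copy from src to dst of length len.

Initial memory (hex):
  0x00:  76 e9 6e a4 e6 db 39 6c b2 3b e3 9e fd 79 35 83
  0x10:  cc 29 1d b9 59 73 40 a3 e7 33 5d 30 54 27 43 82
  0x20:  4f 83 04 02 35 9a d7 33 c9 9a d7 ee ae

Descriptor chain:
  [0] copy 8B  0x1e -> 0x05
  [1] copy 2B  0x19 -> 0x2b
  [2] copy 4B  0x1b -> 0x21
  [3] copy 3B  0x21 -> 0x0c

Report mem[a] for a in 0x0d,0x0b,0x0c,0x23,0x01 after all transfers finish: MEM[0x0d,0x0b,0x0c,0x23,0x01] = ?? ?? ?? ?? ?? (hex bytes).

D0: mem[0x05..0x0c] <- [43 82 4f 83 04 02 35 9a]
D1: mem[0x2b..0x2c] <- [33 5d]
D2: mem[0x21..0x24] <- [30 54 27 43]
D3: mem[0x0c..0x0e] <- [30 54 27]
query mem[0x0d]=0x54, mem[0x0b]=0x35, mem[0x0c]=0x30, mem[0x23]=0x27, mem[0x01]=0xe9

MEM[0x0d,0x0b,0x0c,0x23,0x01] = 54 35 30 27 e9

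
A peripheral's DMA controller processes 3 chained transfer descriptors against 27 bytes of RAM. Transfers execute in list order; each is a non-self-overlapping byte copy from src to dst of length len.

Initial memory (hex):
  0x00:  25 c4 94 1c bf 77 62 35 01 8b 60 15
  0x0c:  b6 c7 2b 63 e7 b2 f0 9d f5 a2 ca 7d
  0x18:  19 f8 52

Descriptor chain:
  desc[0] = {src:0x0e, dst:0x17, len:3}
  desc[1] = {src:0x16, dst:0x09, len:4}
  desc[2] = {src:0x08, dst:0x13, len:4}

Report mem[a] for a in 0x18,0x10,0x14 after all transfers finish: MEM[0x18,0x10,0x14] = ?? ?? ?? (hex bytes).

MEM[0x18,0x10,0x14] = 63 e7 ca

[0] 0x0e->0x17 len=3 : 2b 63 e7
[1] 0x16->0x09 len=4 : ca 2b 63 e7
[2] 0x08->0x13 len=4 : 01 ca 2b 63
query mem[0x18]=0x63, mem[0x10]=0xe7, mem[0x14]=0xca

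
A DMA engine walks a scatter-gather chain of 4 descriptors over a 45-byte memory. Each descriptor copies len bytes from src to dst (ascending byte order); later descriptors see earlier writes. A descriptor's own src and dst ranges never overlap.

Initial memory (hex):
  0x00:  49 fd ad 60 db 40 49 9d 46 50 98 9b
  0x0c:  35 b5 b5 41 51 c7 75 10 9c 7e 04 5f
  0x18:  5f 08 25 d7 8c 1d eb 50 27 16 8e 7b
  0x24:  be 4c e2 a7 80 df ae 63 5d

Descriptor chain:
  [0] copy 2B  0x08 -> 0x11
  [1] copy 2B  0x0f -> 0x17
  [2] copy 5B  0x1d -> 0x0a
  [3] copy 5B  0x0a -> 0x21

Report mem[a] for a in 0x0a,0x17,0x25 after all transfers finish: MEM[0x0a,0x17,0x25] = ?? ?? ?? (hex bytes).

MEM[0x0a,0x17,0x25] = 1d 41 16

#0 dst[0x11+2] := {0x46,0x50}
#1 dst[0x17+2] := {0x41,0x51}
#2 dst[0x0a+5] := {0x1d,0xeb,0x50,0x27,0x16}
#3 dst[0x21+5] := {0x1d,0xeb,0x50,0x27,0x16}
query mem[0x0a]=0x1d, mem[0x17]=0x41, mem[0x25]=0x16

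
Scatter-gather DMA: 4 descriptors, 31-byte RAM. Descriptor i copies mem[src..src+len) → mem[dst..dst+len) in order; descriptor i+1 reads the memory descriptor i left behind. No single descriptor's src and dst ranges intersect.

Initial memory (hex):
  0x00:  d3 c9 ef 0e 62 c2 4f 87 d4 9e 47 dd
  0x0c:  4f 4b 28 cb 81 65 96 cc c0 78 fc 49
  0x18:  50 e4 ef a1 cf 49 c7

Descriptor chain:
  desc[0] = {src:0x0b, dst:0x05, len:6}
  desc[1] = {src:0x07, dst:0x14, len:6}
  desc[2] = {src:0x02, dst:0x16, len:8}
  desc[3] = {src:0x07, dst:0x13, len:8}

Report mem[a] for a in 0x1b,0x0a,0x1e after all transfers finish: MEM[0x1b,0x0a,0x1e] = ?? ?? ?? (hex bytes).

MEM[0x1b,0x0a,0x1e] = 4b 81 c7

D0: mem[0x05..0x0a] <- [dd 4f 4b 28 cb 81]
D1: mem[0x14..0x19] <- [4b 28 cb 81 dd 4f]
D2: mem[0x16..0x1d] <- [ef 0e 62 dd 4f 4b 28 cb]
D3: mem[0x13..0x1a] <- [4b 28 cb 81 dd 4f 4b 28]
query mem[0x1b]=0x4b, mem[0x0a]=0x81, mem[0x1e]=0xc7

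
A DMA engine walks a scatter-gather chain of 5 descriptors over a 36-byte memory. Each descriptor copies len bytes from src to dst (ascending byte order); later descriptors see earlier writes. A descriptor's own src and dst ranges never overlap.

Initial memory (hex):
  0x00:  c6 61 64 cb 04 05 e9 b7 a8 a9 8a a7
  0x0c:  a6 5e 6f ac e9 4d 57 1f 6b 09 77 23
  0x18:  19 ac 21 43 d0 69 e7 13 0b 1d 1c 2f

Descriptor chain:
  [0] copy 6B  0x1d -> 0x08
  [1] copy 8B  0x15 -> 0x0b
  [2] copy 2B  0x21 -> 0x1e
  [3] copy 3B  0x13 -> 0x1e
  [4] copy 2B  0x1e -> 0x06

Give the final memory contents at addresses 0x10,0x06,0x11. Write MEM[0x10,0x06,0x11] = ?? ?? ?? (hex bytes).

MEM[0x10,0x06,0x11] = 21 1f 43

#0 dst[0x08+6] := {0x69,0xe7,0x13,0x0b,0x1d,0x1c}
#1 dst[0x0b+8] := {0x09,0x77,0x23,0x19,0xac,0x21,0x43,0xd0}
#2 dst[0x1e+2] := {0x1d,0x1c}
#3 dst[0x1e+3] := {0x1f,0x6b,0x09}
#4 dst[0x06+2] := {0x1f,0x6b}
query mem[0x10]=0x21, mem[0x06]=0x1f, mem[0x11]=0x43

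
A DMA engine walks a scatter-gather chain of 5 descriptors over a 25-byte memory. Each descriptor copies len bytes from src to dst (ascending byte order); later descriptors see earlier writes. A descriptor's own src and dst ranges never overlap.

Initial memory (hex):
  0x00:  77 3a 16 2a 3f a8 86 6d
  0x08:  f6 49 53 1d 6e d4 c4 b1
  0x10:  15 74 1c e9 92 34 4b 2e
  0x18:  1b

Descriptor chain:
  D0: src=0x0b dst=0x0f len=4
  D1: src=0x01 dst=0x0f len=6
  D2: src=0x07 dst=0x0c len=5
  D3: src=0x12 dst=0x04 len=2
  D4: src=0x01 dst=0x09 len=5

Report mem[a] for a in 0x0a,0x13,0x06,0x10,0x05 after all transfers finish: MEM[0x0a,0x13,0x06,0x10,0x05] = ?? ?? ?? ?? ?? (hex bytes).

MEM[0x0a,0x13,0x06,0x10,0x05] = 16 a8 86 1d a8

  after D0: wrote 4B at 0x0f = 1d6ed4c4
  after D1: wrote 6B at 0x0f = 3a162a3fa886
  after D2: wrote 5B at 0x0c = 6df649531d
  after D3: wrote 2B at 0x04 = 3fa8
  after D4: wrote 5B at 0x09 = 3a162a3fa8
query mem[0x0a]=0x16, mem[0x13]=0xa8, mem[0x06]=0x86, mem[0x10]=0x1d, mem[0x05]=0xa8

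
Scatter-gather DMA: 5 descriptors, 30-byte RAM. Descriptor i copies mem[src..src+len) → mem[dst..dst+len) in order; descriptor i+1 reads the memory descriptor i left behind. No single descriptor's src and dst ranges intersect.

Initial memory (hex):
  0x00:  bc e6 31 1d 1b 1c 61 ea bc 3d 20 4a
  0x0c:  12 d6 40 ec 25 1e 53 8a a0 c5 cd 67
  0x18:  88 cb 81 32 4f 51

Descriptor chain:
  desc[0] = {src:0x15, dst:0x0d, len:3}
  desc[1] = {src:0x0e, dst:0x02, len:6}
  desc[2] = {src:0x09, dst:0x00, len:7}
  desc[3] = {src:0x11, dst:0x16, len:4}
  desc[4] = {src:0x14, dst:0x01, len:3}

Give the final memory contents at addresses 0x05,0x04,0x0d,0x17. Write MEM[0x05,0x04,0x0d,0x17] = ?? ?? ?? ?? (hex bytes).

[0] 0x15->0x0d len=3 : c5 cd 67
[1] 0x0e->0x02 len=6 : cd 67 25 1e 53 8a
[2] 0x09->0x00 len=7 : 3d 20 4a 12 c5 cd 67
[3] 0x11->0x16 len=4 : 1e 53 8a a0
[4] 0x14->0x01 len=3 : a0 c5 1e
query mem[0x05]=0xcd, mem[0x04]=0xc5, mem[0x0d]=0xc5, mem[0x17]=0x53

MEM[0x05,0x04,0x0d,0x17] = cd c5 c5 53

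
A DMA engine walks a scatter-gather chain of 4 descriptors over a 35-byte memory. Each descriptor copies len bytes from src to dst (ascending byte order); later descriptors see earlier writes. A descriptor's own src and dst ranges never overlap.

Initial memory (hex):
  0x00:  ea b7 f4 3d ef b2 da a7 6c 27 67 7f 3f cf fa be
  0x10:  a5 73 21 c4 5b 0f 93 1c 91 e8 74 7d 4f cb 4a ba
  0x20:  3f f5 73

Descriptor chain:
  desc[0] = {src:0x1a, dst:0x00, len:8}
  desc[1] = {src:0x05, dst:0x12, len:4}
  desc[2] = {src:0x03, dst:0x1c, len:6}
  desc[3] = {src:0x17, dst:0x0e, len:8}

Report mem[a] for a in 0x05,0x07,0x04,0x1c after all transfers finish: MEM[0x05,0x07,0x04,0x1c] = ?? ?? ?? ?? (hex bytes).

MEM[0x05,0x07,0x04,0x1c] = ba f5 4a cb

  after D0: wrote 8B at 0x00 = 747d4fcb4aba3ff5
  after D1: wrote 4B at 0x12 = ba3ff56c
  after D2: wrote 6B at 0x1c = cb4aba3ff56c
  after D3: wrote 8B at 0x0e = 1c91e8747dcb4aba
query mem[0x05]=0xba, mem[0x07]=0xf5, mem[0x04]=0x4a, mem[0x1c]=0xcb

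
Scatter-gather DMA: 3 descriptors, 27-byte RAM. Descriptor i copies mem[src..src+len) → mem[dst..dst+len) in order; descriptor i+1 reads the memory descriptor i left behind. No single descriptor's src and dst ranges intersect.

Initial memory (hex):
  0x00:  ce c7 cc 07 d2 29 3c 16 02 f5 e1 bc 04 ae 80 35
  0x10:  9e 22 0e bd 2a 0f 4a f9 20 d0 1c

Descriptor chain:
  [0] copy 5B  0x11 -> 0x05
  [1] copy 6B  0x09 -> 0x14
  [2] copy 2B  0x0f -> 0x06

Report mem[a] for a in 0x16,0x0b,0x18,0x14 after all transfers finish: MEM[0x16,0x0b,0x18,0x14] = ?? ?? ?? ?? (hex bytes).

D0: mem[0x05..0x09] <- [22 0e bd 2a 0f]
D1: mem[0x14..0x19] <- [0f e1 bc 04 ae 80]
D2: mem[0x06..0x07] <- [35 9e]
query mem[0x16]=0xbc, mem[0x0b]=0xbc, mem[0x18]=0xae, mem[0x14]=0x0f

MEM[0x16,0x0b,0x18,0x14] = bc bc ae 0f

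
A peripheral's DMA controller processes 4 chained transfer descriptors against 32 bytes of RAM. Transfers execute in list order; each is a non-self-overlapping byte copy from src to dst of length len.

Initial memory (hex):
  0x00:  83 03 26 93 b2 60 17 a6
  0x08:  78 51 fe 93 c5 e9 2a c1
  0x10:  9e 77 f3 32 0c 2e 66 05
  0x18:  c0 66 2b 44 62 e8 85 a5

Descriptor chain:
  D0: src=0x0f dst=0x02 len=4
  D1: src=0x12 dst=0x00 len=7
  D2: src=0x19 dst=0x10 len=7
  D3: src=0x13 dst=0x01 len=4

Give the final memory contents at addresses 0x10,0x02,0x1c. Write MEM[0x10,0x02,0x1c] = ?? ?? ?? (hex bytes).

MEM[0x10,0x02,0x1c] = 66 e8 62

  after D0: wrote 4B at 0x02 = c19e77f3
  after D1: wrote 7B at 0x00 = f3320c2e6605c0
  after D2: wrote 7B at 0x10 = 662b4462e885a5
  after D3: wrote 4B at 0x01 = 62e885a5
query mem[0x10]=0x66, mem[0x02]=0xe8, mem[0x1c]=0x62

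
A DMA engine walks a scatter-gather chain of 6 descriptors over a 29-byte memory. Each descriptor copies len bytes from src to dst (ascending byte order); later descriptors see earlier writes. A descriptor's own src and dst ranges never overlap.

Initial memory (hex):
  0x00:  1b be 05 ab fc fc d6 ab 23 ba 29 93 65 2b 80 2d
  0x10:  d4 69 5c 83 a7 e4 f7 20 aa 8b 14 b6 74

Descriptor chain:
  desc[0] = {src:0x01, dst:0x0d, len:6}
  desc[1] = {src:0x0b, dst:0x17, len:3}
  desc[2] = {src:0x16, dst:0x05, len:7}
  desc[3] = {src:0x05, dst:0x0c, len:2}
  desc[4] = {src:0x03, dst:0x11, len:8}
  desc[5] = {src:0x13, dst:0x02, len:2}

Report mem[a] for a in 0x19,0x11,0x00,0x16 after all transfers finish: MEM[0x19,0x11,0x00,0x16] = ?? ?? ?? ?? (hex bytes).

#0 dst[0x0d+6] := {0xbe,0x05,0xab,0xfc,0xfc,0xd6}
#1 dst[0x17+3] := {0x93,0x65,0xbe}
#2 dst[0x05+7] := {0xf7,0x93,0x65,0xbe,0x14,0xb6,0x74}
#3 dst[0x0c+2] := {0xf7,0x93}
#4 dst[0x11+8] := {0xab,0xfc,0xf7,0x93,0x65,0xbe,0x14,0xb6}
#5 dst[0x02+2] := {0xf7,0x93}
query mem[0x19]=0xbe, mem[0x11]=0xab, mem[0x00]=0x1b, mem[0x16]=0xbe

MEM[0x19,0x11,0x00,0x16] = be ab 1b be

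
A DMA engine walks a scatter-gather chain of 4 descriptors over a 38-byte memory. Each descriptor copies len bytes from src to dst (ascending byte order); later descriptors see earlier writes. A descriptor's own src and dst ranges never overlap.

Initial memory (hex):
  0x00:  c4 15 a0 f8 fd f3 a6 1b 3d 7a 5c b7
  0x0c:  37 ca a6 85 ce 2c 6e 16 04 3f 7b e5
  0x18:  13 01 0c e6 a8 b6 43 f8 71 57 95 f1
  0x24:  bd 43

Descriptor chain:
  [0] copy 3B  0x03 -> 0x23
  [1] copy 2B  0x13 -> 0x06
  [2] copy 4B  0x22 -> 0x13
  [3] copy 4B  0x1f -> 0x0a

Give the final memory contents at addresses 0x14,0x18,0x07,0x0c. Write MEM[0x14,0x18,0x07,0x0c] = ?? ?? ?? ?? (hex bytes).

MEM[0x14,0x18,0x07,0x0c] = f8 13 04 57

  after D0: wrote 3B at 0x23 = f8fdf3
  after D1: wrote 2B at 0x06 = 1604
  after D2: wrote 4B at 0x13 = 95f8fdf3
  after D3: wrote 4B at 0x0a = f8715795
query mem[0x14]=0xf8, mem[0x18]=0x13, mem[0x07]=0x04, mem[0x0c]=0x57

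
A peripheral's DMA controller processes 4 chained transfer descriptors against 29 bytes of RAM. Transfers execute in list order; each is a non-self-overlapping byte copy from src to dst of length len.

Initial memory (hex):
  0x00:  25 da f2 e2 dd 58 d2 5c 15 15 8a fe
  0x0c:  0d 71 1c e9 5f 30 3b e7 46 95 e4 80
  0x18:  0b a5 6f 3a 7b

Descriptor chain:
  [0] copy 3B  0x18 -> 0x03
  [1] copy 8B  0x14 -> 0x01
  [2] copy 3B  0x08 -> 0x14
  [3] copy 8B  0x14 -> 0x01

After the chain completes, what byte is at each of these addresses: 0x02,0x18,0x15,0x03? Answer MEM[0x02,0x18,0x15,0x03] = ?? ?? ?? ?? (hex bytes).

MEM[0x02,0x18,0x15,0x03] = 15 0b 15 8a

  after D0: wrote 3B at 0x03 = 0ba56f
  after D1: wrote 8B at 0x01 = 4695e4800ba56f3a
  after D2: wrote 3B at 0x14 = 3a158a
  after D3: wrote 8B at 0x01 = 3a158a800ba56f3a
query mem[0x02]=0x15, mem[0x18]=0x0b, mem[0x15]=0x15, mem[0x03]=0x8a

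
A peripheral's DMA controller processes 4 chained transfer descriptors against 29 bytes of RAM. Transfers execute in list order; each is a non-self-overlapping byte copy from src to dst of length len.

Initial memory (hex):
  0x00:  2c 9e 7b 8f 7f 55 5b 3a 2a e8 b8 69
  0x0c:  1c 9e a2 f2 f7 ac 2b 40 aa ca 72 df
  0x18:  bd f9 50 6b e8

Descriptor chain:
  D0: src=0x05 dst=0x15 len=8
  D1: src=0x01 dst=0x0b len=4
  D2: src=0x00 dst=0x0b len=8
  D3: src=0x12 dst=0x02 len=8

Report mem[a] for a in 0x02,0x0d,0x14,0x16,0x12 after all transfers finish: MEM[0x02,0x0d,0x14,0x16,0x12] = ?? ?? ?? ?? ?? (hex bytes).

  after D0: wrote 8B at 0x15 = 555b3a2ae8b8691c
  after D1: wrote 4B at 0x0b = 9e7b8f7f
  after D2: wrote 8B at 0x0b = 2c9e7b8f7f555b3a
  after D3: wrote 8B at 0x02 = 3a40aa555b3a2ae8
query mem[0x02]=0x3a, mem[0x0d]=0x7b, mem[0x14]=0xaa, mem[0x16]=0x5b, mem[0x12]=0x3a

MEM[0x02,0x0d,0x14,0x16,0x12] = 3a 7b aa 5b 3a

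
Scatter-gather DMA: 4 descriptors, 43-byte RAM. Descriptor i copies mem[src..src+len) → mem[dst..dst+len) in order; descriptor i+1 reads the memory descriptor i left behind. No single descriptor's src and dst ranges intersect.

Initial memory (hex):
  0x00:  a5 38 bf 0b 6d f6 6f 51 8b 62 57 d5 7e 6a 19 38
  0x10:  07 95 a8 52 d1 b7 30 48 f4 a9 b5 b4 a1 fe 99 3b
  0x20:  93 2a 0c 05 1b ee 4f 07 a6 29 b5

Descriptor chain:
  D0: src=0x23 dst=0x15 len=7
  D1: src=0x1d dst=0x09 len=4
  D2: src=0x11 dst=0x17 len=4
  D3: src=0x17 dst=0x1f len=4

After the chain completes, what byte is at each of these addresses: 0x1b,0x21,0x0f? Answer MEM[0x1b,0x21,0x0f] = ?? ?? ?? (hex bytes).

#0 dst[0x15+7] := {0x05,0x1b,0xee,0x4f,0x07,0xa6,0x29}
#1 dst[0x09+4] := {0xfe,0x99,0x3b,0x93}
#2 dst[0x17+4] := {0x95,0xa8,0x52,0xd1}
#3 dst[0x1f+4] := {0x95,0xa8,0x52,0xd1}
query mem[0x1b]=0x29, mem[0x21]=0x52, mem[0x0f]=0x38

MEM[0x1b,0x21,0x0f] = 29 52 38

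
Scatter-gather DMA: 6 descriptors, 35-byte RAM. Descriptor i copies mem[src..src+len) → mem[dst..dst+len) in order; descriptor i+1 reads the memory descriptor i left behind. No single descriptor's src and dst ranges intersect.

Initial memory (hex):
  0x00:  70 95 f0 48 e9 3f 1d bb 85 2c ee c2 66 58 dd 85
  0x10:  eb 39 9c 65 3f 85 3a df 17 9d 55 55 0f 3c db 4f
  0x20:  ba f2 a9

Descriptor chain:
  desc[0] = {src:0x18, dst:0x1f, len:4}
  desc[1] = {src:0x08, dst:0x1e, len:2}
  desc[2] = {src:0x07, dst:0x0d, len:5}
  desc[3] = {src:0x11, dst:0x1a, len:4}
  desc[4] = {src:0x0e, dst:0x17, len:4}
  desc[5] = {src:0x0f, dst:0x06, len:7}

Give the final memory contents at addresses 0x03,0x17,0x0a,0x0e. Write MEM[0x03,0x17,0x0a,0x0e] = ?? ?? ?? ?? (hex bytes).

#0 dst[0x1f+4] := {0x17,0x9d,0x55,0x55}
#1 dst[0x1e+2] := {0x85,0x2c}
#2 dst[0x0d+5] := {0xbb,0x85,0x2c,0xee,0xc2}
#3 dst[0x1a+4] := {0xc2,0x9c,0x65,0x3f}
#4 dst[0x17+4] := {0x85,0x2c,0xee,0xc2}
#5 dst[0x06+7] := {0x2c,0xee,0xc2,0x9c,0x65,0x3f,0x85}
query mem[0x03]=0x48, mem[0x17]=0x85, mem[0x0a]=0x65, mem[0x0e]=0x85

MEM[0x03,0x17,0x0a,0x0e] = 48 85 65 85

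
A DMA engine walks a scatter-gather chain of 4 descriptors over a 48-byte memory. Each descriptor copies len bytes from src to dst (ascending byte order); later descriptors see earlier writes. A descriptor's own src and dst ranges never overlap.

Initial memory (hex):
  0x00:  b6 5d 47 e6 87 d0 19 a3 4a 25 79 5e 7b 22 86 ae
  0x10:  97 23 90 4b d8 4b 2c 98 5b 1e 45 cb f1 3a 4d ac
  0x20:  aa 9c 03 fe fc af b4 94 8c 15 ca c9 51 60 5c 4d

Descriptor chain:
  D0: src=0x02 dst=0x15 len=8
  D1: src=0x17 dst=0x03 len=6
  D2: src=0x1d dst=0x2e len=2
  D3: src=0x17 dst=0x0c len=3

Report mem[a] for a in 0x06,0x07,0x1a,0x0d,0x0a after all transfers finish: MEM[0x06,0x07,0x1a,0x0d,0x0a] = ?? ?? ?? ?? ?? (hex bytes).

  after D0: wrote 8B at 0x15 = 47e687d019a34a25
  after D1: wrote 6B at 0x03 = 87d019a34a25
  after D2: wrote 2B at 0x2e = 3a4d
  after D3: wrote 3B at 0x0c = 87d019
query mem[0x06]=0xa3, mem[0x07]=0x4a, mem[0x1a]=0xa3, mem[0x0d]=0xd0, mem[0x0a]=0x79

MEM[0x06,0x07,0x1a,0x0d,0x0a] = a3 4a a3 d0 79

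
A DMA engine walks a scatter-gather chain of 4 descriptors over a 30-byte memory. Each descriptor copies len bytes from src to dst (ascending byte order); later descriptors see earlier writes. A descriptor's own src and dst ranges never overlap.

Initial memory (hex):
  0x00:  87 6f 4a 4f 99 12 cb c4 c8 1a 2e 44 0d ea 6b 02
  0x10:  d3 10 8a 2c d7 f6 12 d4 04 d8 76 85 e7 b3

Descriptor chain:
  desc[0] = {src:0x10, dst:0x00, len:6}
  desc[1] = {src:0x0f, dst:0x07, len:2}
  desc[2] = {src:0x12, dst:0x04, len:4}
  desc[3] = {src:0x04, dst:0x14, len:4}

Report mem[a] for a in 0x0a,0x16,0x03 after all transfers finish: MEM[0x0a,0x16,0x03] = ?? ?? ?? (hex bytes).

MEM[0x0a,0x16,0x03] = 2e d7 2c

D0: mem[0x00..0x05] <- [d3 10 8a 2c d7 f6]
D1: mem[0x07..0x08] <- [02 d3]
D2: mem[0x04..0x07] <- [8a 2c d7 f6]
D3: mem[0x14..0x17] <- [8a 2c d7 f6]
query mem[0x0a]=0x2e, mem[0x16]=0xd7, mem[0x03]=0x2c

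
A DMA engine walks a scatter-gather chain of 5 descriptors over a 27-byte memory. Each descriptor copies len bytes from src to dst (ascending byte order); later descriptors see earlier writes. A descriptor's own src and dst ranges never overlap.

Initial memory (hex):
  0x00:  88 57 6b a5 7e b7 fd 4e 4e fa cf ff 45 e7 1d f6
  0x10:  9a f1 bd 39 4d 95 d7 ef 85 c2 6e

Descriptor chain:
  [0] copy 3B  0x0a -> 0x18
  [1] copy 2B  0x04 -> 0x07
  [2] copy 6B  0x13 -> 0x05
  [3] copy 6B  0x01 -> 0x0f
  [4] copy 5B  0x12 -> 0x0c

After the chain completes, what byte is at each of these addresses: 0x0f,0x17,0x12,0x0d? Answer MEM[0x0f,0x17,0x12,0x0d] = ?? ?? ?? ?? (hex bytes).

  after D0: wrote 3B at 0x18 = cfff45
  after D1: wrote 2B at 0x07 = 7eb7
  after D2: wrote 6B at 0x05 = 394d95d7efcf
  after D3: wrote 6B at 0x0f = 576ba57e394d
  after D4: wrote 5B at 0x0c = 7e394d95d7
query mem[0x0f]=0x95, mem[0x17]=0xef, mem[0x12]=0x7e, mem[0x0d]=0x39

MEM[0x0f,0x17,0x12,0x0d] = 95 ef 7e 39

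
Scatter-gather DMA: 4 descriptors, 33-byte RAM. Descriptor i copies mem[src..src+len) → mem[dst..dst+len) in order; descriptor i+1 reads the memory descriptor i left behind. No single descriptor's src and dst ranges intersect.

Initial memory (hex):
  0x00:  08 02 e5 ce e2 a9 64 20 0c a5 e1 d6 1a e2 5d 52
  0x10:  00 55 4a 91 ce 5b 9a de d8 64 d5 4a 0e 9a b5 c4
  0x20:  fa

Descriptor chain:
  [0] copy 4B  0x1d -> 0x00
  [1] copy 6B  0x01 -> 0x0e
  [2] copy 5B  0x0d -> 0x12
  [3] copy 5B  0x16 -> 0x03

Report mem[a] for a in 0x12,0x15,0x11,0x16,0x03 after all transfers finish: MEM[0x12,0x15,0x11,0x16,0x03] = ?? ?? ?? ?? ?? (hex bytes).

MEM[0x12,0x15,0x11,0x16,0x03] = e2 fa e2 e2 e2

[0] 0x1d->0x00 len=4 : 9a b5 c4 fa
[1] 0x01->0x0e len=6 : b5 c4 fa e2 a9 64
[2] 0x0d->0x12 len=5 : e2 b5 c4 fa e2
[3] 0x16->0x03 len=5 : e2 de d8 64 d5
query mem[0x12]=0xe2, mem[0x15]=0xfa, mem[0x11]=0xe2, mem[0x16]=0xe2, mem[0x03]=0xe2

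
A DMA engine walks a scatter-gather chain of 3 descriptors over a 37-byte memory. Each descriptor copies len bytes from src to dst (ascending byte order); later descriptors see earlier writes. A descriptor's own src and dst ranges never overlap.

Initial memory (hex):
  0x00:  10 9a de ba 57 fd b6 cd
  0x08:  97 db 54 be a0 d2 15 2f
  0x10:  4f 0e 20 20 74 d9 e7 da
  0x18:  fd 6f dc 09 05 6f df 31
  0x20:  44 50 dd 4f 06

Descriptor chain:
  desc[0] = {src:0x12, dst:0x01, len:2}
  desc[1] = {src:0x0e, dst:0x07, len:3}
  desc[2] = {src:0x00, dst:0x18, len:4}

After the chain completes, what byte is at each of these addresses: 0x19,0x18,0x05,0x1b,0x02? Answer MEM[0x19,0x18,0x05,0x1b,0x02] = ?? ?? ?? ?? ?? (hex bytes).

MEM[0x19,0x18,0x05,0x1b,0x02] = 20 10 fd ba 20

D0: mem[0x01..0x02] <- [20 20]
D1: mem[0x07..0x09] <- [15 2f 4f]
D2: mem[0x18..0x1b] <- [10 20 20 ba]
query mem[0x19]=0x20, mem[0x18]=0x10, mem[0x05]=0xfd, mem[0x1b]=0xba, mem[0x02]=0x20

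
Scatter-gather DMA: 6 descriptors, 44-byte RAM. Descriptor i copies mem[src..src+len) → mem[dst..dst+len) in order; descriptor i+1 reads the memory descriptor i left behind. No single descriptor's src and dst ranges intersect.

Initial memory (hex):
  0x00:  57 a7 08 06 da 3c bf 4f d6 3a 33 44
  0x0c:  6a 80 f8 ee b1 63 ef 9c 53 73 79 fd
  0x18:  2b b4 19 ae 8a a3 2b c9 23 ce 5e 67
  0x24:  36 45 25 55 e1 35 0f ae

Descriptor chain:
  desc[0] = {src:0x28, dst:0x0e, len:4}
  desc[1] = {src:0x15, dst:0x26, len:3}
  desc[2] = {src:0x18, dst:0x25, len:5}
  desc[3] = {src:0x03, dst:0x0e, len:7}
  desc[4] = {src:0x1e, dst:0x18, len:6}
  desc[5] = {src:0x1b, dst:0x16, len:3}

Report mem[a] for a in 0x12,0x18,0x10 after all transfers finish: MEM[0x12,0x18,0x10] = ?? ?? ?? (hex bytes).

MEM[0x12,0x18,0x10] = 4f 67 3c

[0] 0x28->0x0e len=4 : e1 35 0f ae
[1] 0x15->0x26 len=3 : 73 79 fd
[2] 0x18->0x25 len=5 : 2b b4 19 ae 8a
[3] 0x03->0x0e len=7 : 06 da 3c bf 4f d6 3a
[4] 0x1e->0x18 len=6 : 2b c9 23 ce 5e 67
[5] 0x1b->0x16 len=3 : ce 5e 67
query mem[0x12]=0x4f, mem[0x18]=0x67, mem[0x10]=0x3c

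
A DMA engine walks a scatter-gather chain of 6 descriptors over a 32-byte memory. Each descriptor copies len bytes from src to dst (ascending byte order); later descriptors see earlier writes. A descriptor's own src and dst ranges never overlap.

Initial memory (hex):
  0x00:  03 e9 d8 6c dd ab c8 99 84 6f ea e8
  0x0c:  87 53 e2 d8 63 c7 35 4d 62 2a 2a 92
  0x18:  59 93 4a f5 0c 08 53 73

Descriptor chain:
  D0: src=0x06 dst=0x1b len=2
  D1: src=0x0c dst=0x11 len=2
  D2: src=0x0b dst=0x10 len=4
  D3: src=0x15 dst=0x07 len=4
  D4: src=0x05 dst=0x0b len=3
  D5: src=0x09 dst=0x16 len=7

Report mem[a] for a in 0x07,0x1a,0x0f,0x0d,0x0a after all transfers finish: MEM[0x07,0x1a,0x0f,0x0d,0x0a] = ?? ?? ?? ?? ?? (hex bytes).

MEM[0x07,0x1a,0x0f,0x0d,0x0a] = 2a 2a d8 2a 59

[0] 0x06->0x1b len=2 : c8 99
[1] 0x0c->0x11 len=2 : 87 53
[2] 0x0b->0x10 len=4 : e8 87 53 e2
[3] 0x15->0x07 len=4 : 2a 2a 92 59
[4] 0x05->0x0b len=3 : ab c8 2a
[5] 0x09->0x16 len=7 : 92 59 ab c8 2a e2 d8
query mem[0x07]=0x2a, mem[0x1a]=0x2a, mem[0x0f]=0xd8, mem[0x0d]=0x2a, mem[0x0a]=0x59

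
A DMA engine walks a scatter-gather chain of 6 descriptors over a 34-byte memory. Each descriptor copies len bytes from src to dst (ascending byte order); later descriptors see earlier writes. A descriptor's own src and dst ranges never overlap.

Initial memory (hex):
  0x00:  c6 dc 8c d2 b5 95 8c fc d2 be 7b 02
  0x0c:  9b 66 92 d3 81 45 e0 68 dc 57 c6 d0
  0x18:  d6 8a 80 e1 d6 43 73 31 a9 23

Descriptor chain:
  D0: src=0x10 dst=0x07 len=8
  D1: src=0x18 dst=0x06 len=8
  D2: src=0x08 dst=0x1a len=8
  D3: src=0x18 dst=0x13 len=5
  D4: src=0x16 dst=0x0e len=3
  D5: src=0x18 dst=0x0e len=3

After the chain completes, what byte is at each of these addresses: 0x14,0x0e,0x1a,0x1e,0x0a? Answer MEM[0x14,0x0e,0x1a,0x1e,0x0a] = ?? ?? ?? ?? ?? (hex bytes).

[0] 0x10->0x07 len=8 : 81 45 e0 68 dc 57 c6 d0
[1] 0x18->0x06 len=8 : d6 8a 80 e1 d6 43 73 31
[2] 0x08->0x1a len=8 : 80 e1 d6 43 73 31 d0 d3
[3] 0x18->0x13 len=5 : d6 8a 80 e1 d6
[4] 0x16->0x0e len=3 : e1 d6 d6
[5] 0x18->0x0e len=3 : d6 8a 80
query mem[0x14]=0x8a, mem[0x0e]=0xd6, mem[0x1a]=0x80, mem[0x1e]=0x73, mem[0x0a]=0xd6

MEM[0x14,0x0e,0x1a,0x1e,0x0a] = 8a d6 80 73 d6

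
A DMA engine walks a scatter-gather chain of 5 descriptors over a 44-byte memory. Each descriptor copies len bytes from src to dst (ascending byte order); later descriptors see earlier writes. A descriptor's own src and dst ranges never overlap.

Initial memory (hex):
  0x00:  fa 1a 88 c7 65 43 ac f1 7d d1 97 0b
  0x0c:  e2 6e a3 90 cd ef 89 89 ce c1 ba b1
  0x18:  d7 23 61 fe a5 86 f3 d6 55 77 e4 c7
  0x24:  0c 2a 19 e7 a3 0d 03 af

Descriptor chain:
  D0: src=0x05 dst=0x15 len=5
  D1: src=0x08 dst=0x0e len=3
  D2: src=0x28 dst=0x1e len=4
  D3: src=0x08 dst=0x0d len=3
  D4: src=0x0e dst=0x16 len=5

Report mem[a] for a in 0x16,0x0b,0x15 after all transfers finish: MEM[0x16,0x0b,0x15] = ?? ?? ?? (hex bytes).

MEM[0x16,0x0b,0x15] = d1 0b 43

#0 dst[0x15+5] := {0x43,0xac,0xf1,0x7d,0xd1}
#1 dst[0x0e+3] := {0x7d,0xd1,0x97}
#2 dst[0x1e+4] := {0xa3,0x0d,0x03,0xaf}
#3 dst[0x0d+3] := {0x7d,0xd1,0x97}
#4 dst[0x16+5] := {0xd1,0x97,0x97,0xef,0x89}
query mem[0x16]=0xd1, mem[0x0b]=0x0b, mem[0x15]=0x43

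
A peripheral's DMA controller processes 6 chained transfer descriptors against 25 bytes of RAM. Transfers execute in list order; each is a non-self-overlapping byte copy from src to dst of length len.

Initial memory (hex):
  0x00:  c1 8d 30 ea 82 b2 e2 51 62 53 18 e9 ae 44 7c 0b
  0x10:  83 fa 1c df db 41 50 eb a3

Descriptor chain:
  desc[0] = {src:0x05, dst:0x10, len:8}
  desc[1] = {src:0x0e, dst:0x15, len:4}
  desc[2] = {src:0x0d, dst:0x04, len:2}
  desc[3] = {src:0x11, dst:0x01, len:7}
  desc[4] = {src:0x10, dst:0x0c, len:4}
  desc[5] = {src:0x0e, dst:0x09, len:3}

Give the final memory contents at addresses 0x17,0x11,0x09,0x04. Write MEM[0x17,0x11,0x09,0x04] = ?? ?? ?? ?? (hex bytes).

[0] 0x05->0x10 len=8 : b2 e2 51 62 53 18 e9 ae
[1] 0x0e->0x15 len=4 : 7c 0b b2 e2
[2] 0x0d->0x04 len=2 : 44 7c
[3] 0x11->0x01 len=7 : e2 51 62 53 7c 0b b2
[4] 0x10->0x0c len=4 : b2 e2 51 62
[5] 0x0e->0x09 len=3 : 51 62 b2
query mem[0x17]=0xb2, mem[0x11]=0xe2, mem[0x09]=0x51, mem[0x04]=0x53

MEM[0x17,0x11,0x09,0x04] = b2 e2 51 53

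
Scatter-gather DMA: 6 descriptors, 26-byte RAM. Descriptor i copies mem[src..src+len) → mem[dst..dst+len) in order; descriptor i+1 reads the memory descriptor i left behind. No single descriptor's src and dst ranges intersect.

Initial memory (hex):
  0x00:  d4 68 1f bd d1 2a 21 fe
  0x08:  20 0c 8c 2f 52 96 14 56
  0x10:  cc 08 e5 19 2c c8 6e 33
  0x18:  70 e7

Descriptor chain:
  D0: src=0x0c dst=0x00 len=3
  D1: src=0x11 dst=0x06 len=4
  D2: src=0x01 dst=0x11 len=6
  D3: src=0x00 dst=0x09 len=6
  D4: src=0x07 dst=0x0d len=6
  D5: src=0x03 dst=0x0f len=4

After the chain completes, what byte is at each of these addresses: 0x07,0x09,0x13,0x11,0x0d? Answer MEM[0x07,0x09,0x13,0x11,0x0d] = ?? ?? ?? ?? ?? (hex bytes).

#0 dst[0x00+3] := {0x52,0x96,0x14}
#1 dst[0x06+4] := {0x08,0xe5,0x19,0x2c}
#2 dst[0x11+6] := {0x96,0x14,0xbd,0xd1,0x2a,0x08}
#3 dst[0x09+6] := {0x52,0x96,0x14,0xbd,0xd1,0x2a}
#4 dst[0x0d+6] := {0xe5,0x19,0x52,0x96,0x14,0xbd}
#5 dst[0x0f+4] := {0xbd,0xd1,0x2a,0x08}
query mem[0x07]=0xe5, mem[0x09]=0x52, mem[0x13]=0xbd, mem[0x11]=0x2a, mem[0x0d]=0xe5

MEM[0x07,0x09,0x13,0x11,0x0d] = e5 52 bd 2a e5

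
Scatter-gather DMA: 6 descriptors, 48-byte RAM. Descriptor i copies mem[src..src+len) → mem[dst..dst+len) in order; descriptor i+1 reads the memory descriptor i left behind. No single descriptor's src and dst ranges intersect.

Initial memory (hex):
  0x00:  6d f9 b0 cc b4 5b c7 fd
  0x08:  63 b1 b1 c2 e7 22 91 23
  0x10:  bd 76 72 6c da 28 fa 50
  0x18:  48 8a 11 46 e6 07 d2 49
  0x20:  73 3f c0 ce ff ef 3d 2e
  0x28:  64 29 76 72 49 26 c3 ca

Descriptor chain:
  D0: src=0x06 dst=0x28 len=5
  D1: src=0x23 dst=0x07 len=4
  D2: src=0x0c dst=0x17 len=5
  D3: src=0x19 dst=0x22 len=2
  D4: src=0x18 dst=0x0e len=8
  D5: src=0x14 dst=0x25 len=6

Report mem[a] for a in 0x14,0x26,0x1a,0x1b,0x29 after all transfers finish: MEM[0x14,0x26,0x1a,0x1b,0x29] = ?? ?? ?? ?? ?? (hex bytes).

D0: mem[0x28..0x2c] <- [c7 fd 63 b1 b1]
D1: mem[0x07..0x0a] <- [ce ff ef 3d]
D2: mem[0x17..0x1b] <- [e7 22 91 23 bd]
D3: mem[0x22..0x23] <- [91 23]
D4: mem[0x0e..0x15] <- [22 91 23 bd e6 07 d2 49]
D5: mem[0x25..0x2a] <- [d2 49 fa e7 22 91]
query mem[0x14]=0xd2, mem[0x26]=0x49, mem[0x1a]=0x23, mem[0x1b]=0xbd, mem[0x29]=0x22

MEM[0x14,0x26,0x1a,0x1b,0x29] = d2 49 23 bd 22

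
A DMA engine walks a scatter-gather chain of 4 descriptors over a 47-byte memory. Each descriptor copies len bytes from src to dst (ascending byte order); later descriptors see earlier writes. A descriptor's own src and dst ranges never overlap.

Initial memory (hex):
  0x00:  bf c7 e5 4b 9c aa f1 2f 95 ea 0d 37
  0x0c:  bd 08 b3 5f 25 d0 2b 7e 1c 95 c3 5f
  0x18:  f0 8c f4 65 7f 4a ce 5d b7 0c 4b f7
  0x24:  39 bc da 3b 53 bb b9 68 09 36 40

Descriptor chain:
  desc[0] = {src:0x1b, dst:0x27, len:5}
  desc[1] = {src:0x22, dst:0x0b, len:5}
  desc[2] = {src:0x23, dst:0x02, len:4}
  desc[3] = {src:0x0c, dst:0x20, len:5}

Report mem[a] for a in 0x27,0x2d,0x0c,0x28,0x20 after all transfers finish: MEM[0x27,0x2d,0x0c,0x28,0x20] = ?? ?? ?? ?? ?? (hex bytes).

D0: mem[0x27..0x2b] <- [65 7f 4a ce 5d]
D1: mem[0x0b..0x0f] <- [4b f7 39 bc da]
D2: mem[0x02..0x05] <- [f7 39 bc da]
D3: mem[0x20..0x24] <- [f7 39 bc da 25]
query mem[0x27]=0x65, mem[0x2d]=0x36, mem[0x0c]=0xf7, mem[0x28]=0x7f, mem[0x20]=0xf7

MEM[0x27,0x2d,0x0c,0x28,0x20] = 65 36 f7 7f f7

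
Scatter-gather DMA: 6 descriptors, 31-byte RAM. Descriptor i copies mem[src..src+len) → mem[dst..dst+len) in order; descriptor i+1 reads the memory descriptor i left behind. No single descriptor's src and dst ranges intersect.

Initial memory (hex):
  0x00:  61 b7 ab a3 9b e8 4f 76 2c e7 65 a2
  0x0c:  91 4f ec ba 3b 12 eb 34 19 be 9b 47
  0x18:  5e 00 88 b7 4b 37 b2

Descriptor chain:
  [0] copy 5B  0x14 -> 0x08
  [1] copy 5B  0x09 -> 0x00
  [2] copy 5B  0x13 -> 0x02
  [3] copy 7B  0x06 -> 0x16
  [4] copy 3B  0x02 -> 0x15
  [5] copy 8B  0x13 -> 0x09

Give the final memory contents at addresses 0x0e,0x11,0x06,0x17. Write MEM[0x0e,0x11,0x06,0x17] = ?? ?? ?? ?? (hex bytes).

[0] 0x14->0x08 len=5 : 19 be 9b 47 5e
[1] 0x09->0x00 len=5 : be 9b 47 5e 4f
[2] 0x13->0x02 len=5 : 34 19 be 9b 47
[3] 0x06->0x16 len=7 : 47 76 19 be 9b 47 5e
[4] 0x02->0x15 len=3 : 34 19 be
[5] 0x13->0x09 len=8 : 34 19 34 19 be 19 be 9b
query mem[0x0e]=0x19, mem[0x11]=0x12, mem[0x06]=0x47, mem[0x17]=0xbe

MEM[0x0e,0x11,0x06,0x17] = 19 12 47 be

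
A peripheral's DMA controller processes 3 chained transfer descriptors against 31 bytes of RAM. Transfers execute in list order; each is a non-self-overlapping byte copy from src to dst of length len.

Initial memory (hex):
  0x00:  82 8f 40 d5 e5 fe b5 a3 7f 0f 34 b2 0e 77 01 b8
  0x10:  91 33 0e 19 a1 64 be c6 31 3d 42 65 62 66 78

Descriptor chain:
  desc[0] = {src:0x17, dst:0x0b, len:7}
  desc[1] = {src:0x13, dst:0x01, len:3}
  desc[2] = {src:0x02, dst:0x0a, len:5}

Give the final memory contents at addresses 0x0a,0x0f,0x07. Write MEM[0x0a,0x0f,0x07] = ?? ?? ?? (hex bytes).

D0: mem[0x0b..0x11] <- [c6 31 3d 42 65 62 66]
D1: mem[0x01..0x03] <- [19 a1 64]
D2: mem[0x0a..0x0e] <- [a1 64 e5 fe b5]
query mem[0x0a]=0xa1, mem[0x0f]=0x65, mem[0x07]=0xa3

MEM[0x0a,0x0f,0x07] = a1 65 a3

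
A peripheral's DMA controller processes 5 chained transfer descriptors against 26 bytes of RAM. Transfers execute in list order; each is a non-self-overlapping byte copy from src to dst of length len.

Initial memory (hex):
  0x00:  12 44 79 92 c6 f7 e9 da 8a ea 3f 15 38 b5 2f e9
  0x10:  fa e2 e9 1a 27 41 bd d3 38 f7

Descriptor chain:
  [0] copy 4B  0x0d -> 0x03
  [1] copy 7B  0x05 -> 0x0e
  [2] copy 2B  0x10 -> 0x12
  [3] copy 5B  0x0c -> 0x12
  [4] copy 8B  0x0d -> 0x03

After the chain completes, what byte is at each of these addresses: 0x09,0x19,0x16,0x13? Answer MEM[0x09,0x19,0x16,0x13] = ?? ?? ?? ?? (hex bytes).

D0: mem[0x03..0x06] <- [b5 2f e9 fa]
D1: mem[0x0e..0x14] <- [e9 fa da 8a ea 3f 15]
D2: mem[0x12..0x13] <- [da 8a]
D3: mem[0x12..0x16] <- [38 b5 e9 fa da]
D4: mem[0x03..0x0a] <- [b5 e9 fa da 8a 38 b5 e9]
query mem[0x09]=0xb5, mem[0x19]=0xf7, mem[0x16]=0xda, mem[0x13]=0xb5

MEM[0x09,0x19,0x16,0x13] = b5 f7 da b5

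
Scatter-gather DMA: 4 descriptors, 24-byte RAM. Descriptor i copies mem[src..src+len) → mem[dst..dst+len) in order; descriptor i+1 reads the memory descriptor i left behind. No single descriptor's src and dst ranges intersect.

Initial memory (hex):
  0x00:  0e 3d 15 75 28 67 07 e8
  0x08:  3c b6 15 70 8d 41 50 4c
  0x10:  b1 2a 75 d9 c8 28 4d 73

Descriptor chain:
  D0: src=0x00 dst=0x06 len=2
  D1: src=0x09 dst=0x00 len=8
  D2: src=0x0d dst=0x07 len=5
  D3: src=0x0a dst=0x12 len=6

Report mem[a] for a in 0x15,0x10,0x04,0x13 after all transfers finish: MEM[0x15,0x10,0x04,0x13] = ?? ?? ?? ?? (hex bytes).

[0] 0x00->0x06 len=2 : 0e 3d
[1] 0x09->0x00 len=8 : b6 15 70 8d 41 50 4c b1
[2] 0x0d->0x07 len=5 : 41 50 4c b1 2a
[3] 0x0a->0x12 len=6 : b1 2a 8d 41 50 4c
query mem[0x15]=0x41, mem[0x10]=0xb1, mem[0x04]=0x41, mem[0x13]=0x2a

MEM[0x15,0x10,0x04,0x13] = 41 b1 41 2a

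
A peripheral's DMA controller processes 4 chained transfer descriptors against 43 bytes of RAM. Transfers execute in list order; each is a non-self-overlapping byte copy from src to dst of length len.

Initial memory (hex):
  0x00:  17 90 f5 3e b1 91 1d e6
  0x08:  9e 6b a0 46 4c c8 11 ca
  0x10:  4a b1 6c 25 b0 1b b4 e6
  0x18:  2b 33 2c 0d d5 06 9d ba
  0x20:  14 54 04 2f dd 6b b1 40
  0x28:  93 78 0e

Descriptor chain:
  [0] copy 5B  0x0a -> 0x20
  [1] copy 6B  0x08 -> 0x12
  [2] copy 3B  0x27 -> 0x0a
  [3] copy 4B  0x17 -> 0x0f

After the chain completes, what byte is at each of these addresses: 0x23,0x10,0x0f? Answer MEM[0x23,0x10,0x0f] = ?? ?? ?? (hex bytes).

MEM[0x23,0x10,0x0f] = c8 2b c8

#0 dst[0x20+5] := {0xa0,0x46,0x4c,0xc8,0x11}
#1 dst[0x12+6] := {0x9e,0x6b,0xa0,0x46,0x4c,0xc8}
#2 dst[0x0a+3] := {0x40,0x93,0x78}
#3 dst[0x0f+4] := {0xc8,0x2b,0x33,0x2c}
query mem[0x23]=0xc8, mem[0x10]=0x2b, mem[0x0f]=0xc8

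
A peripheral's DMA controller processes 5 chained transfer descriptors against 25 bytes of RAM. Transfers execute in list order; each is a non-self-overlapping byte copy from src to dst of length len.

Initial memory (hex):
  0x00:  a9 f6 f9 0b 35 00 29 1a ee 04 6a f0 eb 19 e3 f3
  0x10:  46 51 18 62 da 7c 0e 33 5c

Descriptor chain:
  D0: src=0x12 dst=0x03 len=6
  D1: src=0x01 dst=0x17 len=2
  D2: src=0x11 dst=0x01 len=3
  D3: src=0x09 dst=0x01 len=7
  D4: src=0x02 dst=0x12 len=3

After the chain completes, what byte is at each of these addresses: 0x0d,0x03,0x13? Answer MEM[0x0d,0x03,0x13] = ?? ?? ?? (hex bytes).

D0: mem[0x03..0x08] <- [18 62 da 7c 0e 33]
D1: mem[0x17..0x18] <- [f6 f9]
D2: mem[0x01..0x03] <- [51 18 62]
D3: mem[0x01..0x07] <- [04 6a f0 eb 19 e3 f3]
D4: mem[0x12..0x14] <- [6a f0 eb]
query mem[0x0d]=0x19, mem[0x03]=0xf0, mem[0x13]=0xf0

MEM[0x0d,0x03,0x13] = 19 f0 f0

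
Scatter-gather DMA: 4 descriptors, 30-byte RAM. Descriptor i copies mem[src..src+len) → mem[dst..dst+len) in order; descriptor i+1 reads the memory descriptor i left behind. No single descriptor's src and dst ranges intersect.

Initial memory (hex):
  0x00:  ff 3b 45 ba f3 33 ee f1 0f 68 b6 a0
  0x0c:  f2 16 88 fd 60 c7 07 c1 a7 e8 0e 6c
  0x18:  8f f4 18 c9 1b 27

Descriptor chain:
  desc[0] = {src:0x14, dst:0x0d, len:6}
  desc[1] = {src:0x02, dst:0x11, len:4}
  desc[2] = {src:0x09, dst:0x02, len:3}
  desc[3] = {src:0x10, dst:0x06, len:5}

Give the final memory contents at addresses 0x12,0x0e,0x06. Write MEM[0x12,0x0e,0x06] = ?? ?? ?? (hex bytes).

D0: mem[0x0d..0x12] <- [a7 e8 0e 6c 8f f4]
D1: mem[0x11..0x14] <- [45 ba f3 33]
D2: mem[0x02..0x04] <- [68 b6 a0]
D3: mem[0x06..0x0a] <- [6c 45 ba f3 33]
query mem[0x12]=0xba, mem[0x0e]=0xe8, mem[0x06]=0x6c

MEM[0x12,0x0e,0x06] = ba e8 6c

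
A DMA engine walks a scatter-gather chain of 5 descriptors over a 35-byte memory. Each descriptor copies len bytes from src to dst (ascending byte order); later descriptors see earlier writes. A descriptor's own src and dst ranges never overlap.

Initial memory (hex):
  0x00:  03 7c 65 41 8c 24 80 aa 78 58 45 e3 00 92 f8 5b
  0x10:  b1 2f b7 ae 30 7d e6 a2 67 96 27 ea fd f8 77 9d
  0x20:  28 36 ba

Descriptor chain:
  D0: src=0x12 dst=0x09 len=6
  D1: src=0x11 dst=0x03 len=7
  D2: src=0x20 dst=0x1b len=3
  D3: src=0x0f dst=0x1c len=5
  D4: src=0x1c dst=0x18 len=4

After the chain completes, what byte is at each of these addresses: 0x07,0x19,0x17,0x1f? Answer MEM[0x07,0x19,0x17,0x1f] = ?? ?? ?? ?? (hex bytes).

  after D0: wrote 6B at 0x09 = b7ae307de6a2
  after D1: wrote 7B at 0x03 = 2fb7ae307de6a2
  after D2: wrote 3B at 0x1b = 2836ba
  after D3: wrote 5B at 0x1c = 5bb12fb7ae
  after D4: wrote 4B at 0x18 = 5bb12fb7
query mem[0x07]=0x7d, mem[0x19]=0xb1, mem[0x17]=0xa2, mem[0x1f]=0xb7

MEM[0x07,0x19,0x17,0x1f] = 7d b1 a2 b7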